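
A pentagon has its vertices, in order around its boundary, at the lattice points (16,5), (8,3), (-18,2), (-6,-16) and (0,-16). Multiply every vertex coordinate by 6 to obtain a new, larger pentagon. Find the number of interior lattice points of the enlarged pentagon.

13093

Using the shoelace formula, 2A = |(16·3 − 8·5) + (8·2 − (-18)·3) + ((-18)·(-16) − (-6)·2) + ((-6)·(-16) − 0·(-16)) + (0·5 − 16·(-16))| = 730, so the area is 365.
The number of boundary lattice points is Σ gcd(|Δx|,|Δy|) = gcd(8,2) + gcd(26,1) + gcd(12,18) + gcd(6,0) + gcd(16,21) = 2+1+6+6+1 = 16.
Scaling by 6 multiplies the area by 6² = 36 (so the new area is 13140) and multiplies the boundary lattice-point count by 6, giving 96.
By Pick's theorem, the interior count of the dilated polygon is 13140 − 96/2 + 1 = 13093.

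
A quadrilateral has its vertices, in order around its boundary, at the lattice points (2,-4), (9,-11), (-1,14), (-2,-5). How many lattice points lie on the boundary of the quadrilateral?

Summing gcd(|Δx|,|Δy|) over the edges gives the boundary count: gcd(7,7) + gcd(10,25) + gcd(1,19) + gcd(4,1) = 7+5+1+1 = 14.

14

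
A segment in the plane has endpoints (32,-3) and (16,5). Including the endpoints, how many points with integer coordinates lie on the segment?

9

The number of lattice points on a segment between lattice points is gcd(|Δx|,|Δy|) + 1 = gcd(16,8) + 1 = 8 + 1 = 9.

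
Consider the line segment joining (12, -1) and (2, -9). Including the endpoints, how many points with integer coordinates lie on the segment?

3

The number of lattice points on a segment between lattice points is gcd(|Δx|,|Δy|) + 1 = gcd(10,8) + 1 = 2 + 1 = 3.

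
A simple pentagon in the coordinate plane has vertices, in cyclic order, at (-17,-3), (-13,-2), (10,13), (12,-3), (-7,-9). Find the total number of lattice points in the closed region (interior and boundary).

305

By the shoelace formula, twice the signed area is |[(-17)·(-2) − (-13)·(-3)] + [(-13)·13 − 10·(-2)] + [10·(-3) − 12·13] + [12·(-9) − (-7)·(-3)] + [(-7)·(-3) − (-17)·(-9)]| = 601, so the area is 601/2.
Summing gcd(|Δx|,|Δy|) over the edges gives the boundary count: gcd(4,1) + gcd(23,15) + gcd(2,16) + gcd(19,6) + gcd(10,6) = 1+1+2+1+2 = 7.
Pick's theorem gives I = A − B/2 + 1 = 601/2 − 7/2 + 1 = 298, so the closed region contains I + B = 298 + 7 = 305 lattice points.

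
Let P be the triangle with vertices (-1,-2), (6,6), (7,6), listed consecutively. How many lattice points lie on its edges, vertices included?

Summing gcd(|Δx|,|Δy|) over the edges gives the boundary count: gcd(7,8) + gcd(1,0) + gcd(8,8) = 1+1+8 = 10.

10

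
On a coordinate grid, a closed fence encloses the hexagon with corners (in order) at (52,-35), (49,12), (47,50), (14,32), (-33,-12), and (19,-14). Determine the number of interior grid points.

3330

By the shoelace formula, twice the signed area is |(52·12 − 49·(-35)) + (49·50 − 47·12) + (47·32 − 14·50) + (14·(-12) − (-33)·32) + ((-33)·(-14) − 19·(-12)) + (19·(-35) − 52·(-14))| = 6670, so the area is 3335.
Along each edge there are gcd(|Δx|,|Δy|)+1 lattice points, so counting each shared vertex once the boundary has gcd(3,47) + gcd(2,38) + gcd(33,18) + gcd(47,44) + gcd(52,2) + gcd(33,21) = 1+2+3+1+2+3 = 12.
Pick's theorem gives I = A − B/2 + 1 = 3335 − 12/2 + 1 = 3330.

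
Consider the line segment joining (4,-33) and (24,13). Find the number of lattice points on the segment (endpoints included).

The number of lattice points on a segment between lattice points is gcd(|Δx|,|Δy|) + 1 = gcd(20,46) + 1 = 2 + 1 = 3.

3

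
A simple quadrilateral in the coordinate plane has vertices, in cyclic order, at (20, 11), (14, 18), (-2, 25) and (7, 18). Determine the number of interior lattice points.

48

The shoelace formula gives twice the area as |(20·18 − 14·11) + (14·25 − (-2)·18) + ((-2)·18 − 7·25) + (7·11 − 20·18)| = 98, so the area is 49.
Along each edge there are gcd(|Δx|,|Δy|)+1 lattice points, so counting each shared vertex once the boundary has gcd(6,7) + gcd(16,7) + gcd(9,7) + gcd(13,7) = 1+1+1+1 = 4.
By Pick's theorem A = I + B/2 − 1, so I = 49 − 4/2 + 1 = 48.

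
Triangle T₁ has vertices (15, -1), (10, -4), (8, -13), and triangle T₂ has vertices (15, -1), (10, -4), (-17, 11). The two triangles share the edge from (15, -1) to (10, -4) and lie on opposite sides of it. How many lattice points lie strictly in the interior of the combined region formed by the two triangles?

94

The union is the simple quadrilateral with vertices (15, -1), (8, -13), (10, -4), (-17, 11) in order.
By the shoelace formula, twice the signed area is |(15·(-13) − 8·(-1)) + (8·(-4) − 10·(-13)) + (10·11 − (-17)·(-4)) + ((-17)·(-1) − 15·11)| = 195, so the area is 195/2.
Along each edge there are gcd(|Δx|,|Δy|)+1 lattice points, so counting each shared vertex once the boundary has gcd(7,12) + gcd(2,9) + gcd(27,15) + gcd(32,12) = 1+1+3+4 = 9.
By Pick's theorem I = A − B/2 + 1 = 195/2 − 9/2 + 1 = 94.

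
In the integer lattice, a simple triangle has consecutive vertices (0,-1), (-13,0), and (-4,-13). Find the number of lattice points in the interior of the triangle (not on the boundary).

By the shoelace formula, twice the signed area is |[0·0 − (-13)·(-1)] + [(-13)·(-13) − (-4)·0] + [(-4)·(-1) − 0·(-13)]| = 160, so the area is 80.
The number of boundary lattice points is Σ gcd(|Δx|,|Δy|) = gcd(13,1) + gcd(9,13) + gcd(4,12) = 1+1+4 = 6.
By Pick's theorem A = I + B/2 − 1, so I = 80 − 6/2 + 1 = 78.

78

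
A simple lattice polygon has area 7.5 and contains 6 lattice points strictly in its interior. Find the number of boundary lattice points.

Pick's theorem gives A = I + B/2 − 1, so B = 2(A − I + 1) = 2(7.5 − 6 + 1) = 5.

5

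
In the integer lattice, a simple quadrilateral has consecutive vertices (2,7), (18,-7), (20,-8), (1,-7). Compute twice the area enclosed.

By the shoelace formula, twice the signed area is |(2·(-7) − 18·7) + (18·(-8) − 20·(-7)) + (20·(-7) − 1·(-8)) + (1·7 − 2·(-7))| = 255, so the area is 127.5.

255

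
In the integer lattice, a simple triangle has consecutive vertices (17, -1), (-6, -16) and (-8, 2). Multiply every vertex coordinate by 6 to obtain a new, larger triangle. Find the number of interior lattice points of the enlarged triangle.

The shoelace formula gives twice the area as |(17·(-16) − (-6)·(-1)) + ((-6)·2 − (-8)·(-16)) + ((-8)·(-1) − 17·2)| = 444, so the area is 222.
Summing gcd(|Δx|,|Δy|) over the edges gives the boundary count: gcd(23,15) + gcd(2,18) + gcd(25,3) = 1+2+1 = 4.
Scaling by 6 multiplies the area by 6² = 36 (so the new area is 7992) and multiplies the boundary lattice-point count by 6, giving 24.
By Pick's theorem, the interior count of the dilated polygon is 7992 − 24/2 + 1 = 7981.

7981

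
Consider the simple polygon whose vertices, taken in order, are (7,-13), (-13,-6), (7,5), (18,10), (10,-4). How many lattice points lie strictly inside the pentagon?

261

By the shoelace formula, twice the signed area is |[7·(-6) − (-13)·(-13)] + [(-13)·5 − 7·(-6)] + [7·10 − 18·5] + [18·(-4) − 10·10] + [10·(-13) − 7·(-4)]| = 528, so the area is 264.
Summing gcd(|Δx|,|Δy|) over the edges gives the boundary count: gcd(20,7) + gcd(20,11) + gcd(11,5) + gcd(8,14) + gcd(3,9) = 1+1+1+2+3 = 8.
By Pick's theorem A = I + B/2 − 1, so I = 264 − 8/2 + 1 = 261.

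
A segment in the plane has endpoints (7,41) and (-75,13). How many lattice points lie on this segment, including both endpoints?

The number of lattice points on a segment between lattice points is gcd(|Δx|,|Δy|) + 1 = gcd(82,28) + 1 = 2 + 1 = 3.

3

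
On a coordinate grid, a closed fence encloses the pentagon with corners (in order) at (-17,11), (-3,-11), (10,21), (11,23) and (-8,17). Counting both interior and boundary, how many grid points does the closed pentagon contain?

424

Using the shoelace formula, 2A = |((-17)·(-11) − (-3)·11) + ((-3)·21 − 10·(-11)) + (10·23 − 11·21) + (11·17 − (-8)·23) + ((-8)·11 − (-17)·17)| = 838, so the area is 419.
Along each edge there are gcd(|Δx|,|Δy|)+1 lattice points, so counting each shared vertex once the boundary has gcd(14,22) + gcd(13,32) + gcd(1,2) + gcd(19,6) + gcd(9,6) = 2+1+1+1+3 = 8.
Pick's theorem gives I = A − B/2 + 1 = 419 − 8/2 + 1 = 416, so the closed region contains I + B = 416 + 8 = 424 lattice points.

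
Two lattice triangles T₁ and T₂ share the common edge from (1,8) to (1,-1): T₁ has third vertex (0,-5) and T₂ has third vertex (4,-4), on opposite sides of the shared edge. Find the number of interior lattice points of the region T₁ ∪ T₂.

15

The union is the simple quadrilateral with vertices (1,8), (0,-5), (1,-1), (4,-4) in order.
By the shoelace formula, twice the signed area is |(1·(-5) − 0·8) + (0·(-1) − 1·(-5)) + (1·(-4) − 4·(-1)) + (4·8 − 1·(-4))| = 36, so the area is 18.
Summing gcd(|Δx|,|Δy|) over the edges gives the boundary count: gcd(1,13) + gcd(1,4) + gcd(3,3) + gcd(3,12) = 1+1+3+3 = 8.
By Pick's theorem I = A − B/2 + 1 = 18 − 8/2 + 1 = 15.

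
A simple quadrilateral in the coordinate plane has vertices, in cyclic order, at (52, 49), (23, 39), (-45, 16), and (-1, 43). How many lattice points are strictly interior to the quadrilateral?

Using the shoelace formula, 2A = |(52·39 − 23·49) + (23·16 − (-45)·39) + ((-45)·43 − (-1)·16) + ((-1)·49 − 52·43)| = 1180, so the area is 590.
Along each edge there are gcd(|Δx|,|Δy|)+1 lattice points, so counting each shared vertex once the boundary has gcd(29,10) + gcd(68,23) + gcd(44,27) + gcd(53,6) = 1+1+1+1 = 4.
By Pick's theorem A = I + B/2 − 1, so I = 590 − 4/2 + 1 = 589.

589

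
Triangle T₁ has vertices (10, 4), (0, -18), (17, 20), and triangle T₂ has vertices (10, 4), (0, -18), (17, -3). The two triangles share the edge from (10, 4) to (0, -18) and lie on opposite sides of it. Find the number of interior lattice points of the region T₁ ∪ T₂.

The union is the simple quadrilateral with vertices (10, 4), (17, 20), (0, -18), (17, -3) in order.
By the shoelace formula, twice the signed area is |(10·20 − 17·4) + (17·(-18) − 0·20) + (0·(-3) − 17·(-18)) + (17·4 − 10·(-3))| = 230, so the area is 115.
Along each edge there are gcd(|Δx|,|Δy|)+1 lattice points, so counting each shared vertex once the boundary has gcd(7,16) + gcd(17,38) + gcd(17,15) + gcd(7,7) = 1+1+1+7 = 10.
By Pick's theorem I = A − B/2 + 1 = 115 − 10/2 + 1 = 111.

111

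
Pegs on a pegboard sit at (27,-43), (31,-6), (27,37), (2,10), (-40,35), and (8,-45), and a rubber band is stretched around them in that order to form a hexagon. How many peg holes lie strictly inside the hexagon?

2759

The shoelace formula gives twice the area as |(27·(-6) − 31·(-43)) + (31·37 − 27·(-6)) + (27·10 − 2·37) + (2·35 − (-40)·10) + ((-40)·(-45) − 8·35) + (8·(-43) − 27·(-45))| = 5537, so the area is 5537/2.
Along each edge there are gcd(|Δx|,|Δy|)+1 lattice points, so counting each shared vertex once the boundary has gcd(4,37) + gcd(4,43) + gcd(25,27) + gcd(42,25) + gcd(48,80) + gcd(19,2) = 1+1+1+1+16+1 = 21.
By Pick's theorem A = I + B/2 − 1, so I = 5537/2 − 21/2 + 1 = 2759.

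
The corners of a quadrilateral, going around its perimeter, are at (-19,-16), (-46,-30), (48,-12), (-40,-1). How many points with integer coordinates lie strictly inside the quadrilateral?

By the shoelace formula, twice the signed area is |((-19)·(-30) − (-46)·(-16)) + ((-46)·(-12) − 48·(-30)) + (48·(-1) − (-40)·(-12)) + ((-40)·(-16) − (-19)·(-1))| = 1919, so the area is 959.5.
The number of boundary lattice points is Σ gcd(|Δx|,|Δy|) = gcd(27,14) + gcd(94,18) + gcd(88,11) + gcd(21,15) = 1+2+11+3 = 17.
Pick's theorem gives I = A − B/2 + 1 = 959.5 − 17/2 + 1 = 952.

952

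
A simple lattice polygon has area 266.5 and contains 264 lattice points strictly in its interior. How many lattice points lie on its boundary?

Pick's theorem gives A = I + B/2 − 1, so B = 2(A − I + 1) = 2(266.5 − 264 + 1) = 7.

7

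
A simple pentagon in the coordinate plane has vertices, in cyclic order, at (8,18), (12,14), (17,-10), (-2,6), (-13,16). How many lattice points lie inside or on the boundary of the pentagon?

Using the shoelace formula, 2A = |[8·14 − 12·18] + [12·(-10) − 17·14] + [17·6 − (-2)·(-10)] + [(-2)·16 − (-13)·6] + [(-13)·18 − 8·16]| = 696, so the area is 348.
Along each edge there are gcd(|Δx|,|Δy|)+1 lattice points, so counting each shared vertex once the boundary has gcd(4,4) + gcd(5,24) + gcd(19,16) + gcd(11,10) + gcd(21,2) = 4+1+1+1+1 = 8.
Pick's theorem gives I = A − B/2 + 1 = 348 − 8/2 + 1 = 345, so the closed region contains I + B = 345 + 8 = 353 lattice points.

353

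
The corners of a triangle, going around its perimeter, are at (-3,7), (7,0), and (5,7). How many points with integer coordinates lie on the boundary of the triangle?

10

Along each edge there are gcd(|Δx|,|Δy|)+1 lattice points, so counting each shared vertex once the boundary has gcd(10,7) + gcd(2,7) + gcd(8,0) = 1+1+8 = 10.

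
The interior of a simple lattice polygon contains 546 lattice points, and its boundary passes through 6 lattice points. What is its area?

548

Pick's theorem states A = I + B/2 − 1, so A = 546 + 6/2 − 1 = 548.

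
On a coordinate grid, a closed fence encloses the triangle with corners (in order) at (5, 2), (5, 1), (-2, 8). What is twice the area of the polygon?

7

Using the shoelace formula, 2A = |[5·1 − 5·2] + [5·8 − (-2)·1] + [(-2)·2 − 5·8]| = 7, so the area is 3.5.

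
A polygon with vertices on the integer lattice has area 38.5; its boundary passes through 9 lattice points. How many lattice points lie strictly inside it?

Pick's theorem A = I + B/2 − 1 rearranges to I = A − B/2 + 1 = 38.5 − 9/2 + 1 = 35.

35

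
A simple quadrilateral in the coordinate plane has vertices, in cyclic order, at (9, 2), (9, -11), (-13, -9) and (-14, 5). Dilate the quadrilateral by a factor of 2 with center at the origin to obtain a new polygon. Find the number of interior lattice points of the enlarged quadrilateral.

1194

Using the shoelace formula, 2A = |[9·(-11) − 9·2] + [9·(-9) − (-13)·(-11)] + [(-13)·5 − (-14)·(-9)] + [(-14)·2 − 9·5]| = 605, so the area is 605/2.
Summing gcd(|Δx|,|Δy|) over the edges gives the boundary count: gcd(0,13) + gcd(22,2) + gcd(1,14) + gcd(23,3) = 13+2+1+1 = 17.
Scaling by 2 multiplies the area by 2² = 4 (so the new area is 1210) and multiplies the boundary lattice-point count by 2, giving 34.
By Pick's theorem, the interior count of the dilated polygon is 1210 − 34/2 + 1 = 1194.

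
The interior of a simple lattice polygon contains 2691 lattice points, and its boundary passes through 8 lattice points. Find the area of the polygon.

2694

Pick's theorem states A = I + B/2 − 1, so A = 2691 + 8/2 − 1 = 2694.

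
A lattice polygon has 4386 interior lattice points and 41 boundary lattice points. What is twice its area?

8811

By Pick's theorem, A = I + B/2 − 1 = 4386 + 41/2 − 1 = 8811/2.
Hence 2A = 8811.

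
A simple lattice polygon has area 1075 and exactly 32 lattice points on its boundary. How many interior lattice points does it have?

From Pick's theorem, I = A − B/2 + 1 = 1075 − 32/2 + 1 = 1060.

1060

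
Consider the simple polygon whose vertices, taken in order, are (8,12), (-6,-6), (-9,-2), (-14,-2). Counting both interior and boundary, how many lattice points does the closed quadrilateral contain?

The shoelace formula gives twice the area as |(8·(-6) − (-6)·12) + ((-6)·(-2) − (-9)·(-6)) + ((-9)·(-2) − (-14)·(-2)) + ((-14)·12 − 8·(-2))| = 180, so the area is 90.
Summing gcd(|Δx|,|Δy|) over the edges gives the boundary count: gcd(14,18) + gcd(3,4) + gcd(5,0) + gcd(22,14) = 2+1+5+2 = 10.
Pick's theorem gives I = A − B/2 + 1 = 90 − 10/2 + 1 = 86, so the closed region contains I + B = 86 + 10 = 96 lattice points.

96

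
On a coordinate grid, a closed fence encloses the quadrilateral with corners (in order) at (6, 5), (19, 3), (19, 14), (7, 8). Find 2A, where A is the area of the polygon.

By the shoelace formula, twice the signed area is |[6·3 − 19·5] + [19·14 − 19·3] + [19·8 − 7·14] + [7·5 − 6·8]| = 173, so the area is 173/2.

173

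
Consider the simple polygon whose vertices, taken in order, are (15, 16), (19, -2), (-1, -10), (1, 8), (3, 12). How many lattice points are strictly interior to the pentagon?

By the shoelace formula, twice the signed area is |[15·(-2) − 19·16] + [19·(-10) − (-1)·(-2)] + [(-1)·8 − 1·(-10)] + [1·12 − 3·8] + [3·16 − 15·12]| = 668, so the area is 334.
Along each edge there are gcd(|Δx|,|Δy|)+1 lattice points, so counting each shared vertex once the boundary has gcd(4,18) + gcd(20,8) + gcd(2,18) + gcd(2,4) + gcd(12,4) = 2+4+2+2+4 = 14.
Pick's theorem gives I = A − B/2 + 1 = 334 − 14/2 + 1 = 328.

328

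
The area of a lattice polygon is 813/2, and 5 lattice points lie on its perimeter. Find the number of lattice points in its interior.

From Pick's theorem, I = A − B/2 + 1 = 813/2 − 5/2 + 1 = 405.

405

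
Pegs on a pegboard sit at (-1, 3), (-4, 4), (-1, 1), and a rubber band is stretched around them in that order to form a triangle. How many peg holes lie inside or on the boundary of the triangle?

The shoelace formula gives twice the area as |((-1)·4 − (-4)·3) + ((-4)·1 − (-1)·4) + ((-1)·3 − (-1)·1)| = 6, so the area is 3.
The number of boundary lattice points is Σ gcd(|Δx|,|Δy|) = gcd(3,1) + gcd(3,3) + gcd(0,2) = 1+3+2 = 6.
Pick's theorem gives I = A − B/2 + 1 = 3 − 6/2 + 1 = 1, so the closed region contains I + B = 1 + 6 = 7 lattice points.

7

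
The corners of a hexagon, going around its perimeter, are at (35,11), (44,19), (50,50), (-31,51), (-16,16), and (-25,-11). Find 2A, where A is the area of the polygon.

6537

The shoelace formula gives twice the area as |(35·19 − 44·11) + (44·50 − 50·19) + (50·51 − (-31)·50) + ((-31)·16 − (-16)·51) + ((-16)·(-11) − (-25)·16) + ((-25)·11 − 35·(-11))| = 6537, so the area is 3268.5.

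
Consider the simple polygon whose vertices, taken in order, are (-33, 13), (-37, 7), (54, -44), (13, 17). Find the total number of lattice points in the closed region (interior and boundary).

1864

The shoelace formula gives twice the area as |[(-33)·7 − (-37)·13] + [(-37)·(-44) − 54·7] + [54·17 − 13·(-44)] + [13·13 − (-33)·17]| = 3720, so the area is 1860.
Along each edge there are gcd(|Δx|,|Δy|)+1 lattice points, so counting each shared vertex once the boundary has gcd(4,6) + gcd(91,51) + gcd(41,61) + gcd(46,4) = 2+1+1+2 = 6.
Pick's theorem gives I = A − B/2 + 1 = 1860 − 6/2 + 1 = 1858, so the closed region contains I + B = 1858 + 6 = 1864 lattice points.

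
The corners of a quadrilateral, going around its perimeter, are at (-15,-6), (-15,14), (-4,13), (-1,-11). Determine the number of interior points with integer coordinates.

259

By the shoelace formula, twice the signed area is |((-15)·14 − (-15)·(-6)) + ((-15)·13 − (-4)·14) + ((-4)·(-11) − (-1)·13) + ((-1)·(-6) − (-15)·(-11))| = 541, so the area is 270.5.
The number of boundary lattice points is Σ gcd(|Δx|,|Δy|) = gcd(0,20) + gcd(11,1) + gcd(3,24) + gcd(14,5) = 20+1+3+1 = 25.
Pick's theorem gives I = A − B/2 + 1 = 270.5 − 25/2 + 1 = 259.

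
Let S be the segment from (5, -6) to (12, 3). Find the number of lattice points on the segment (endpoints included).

The number of lattice points on a segment between lattice points is gcd(|Δx|,|Δy|) + 1 = gcd(7,9) + 1 = 1 + 1 = 2.

2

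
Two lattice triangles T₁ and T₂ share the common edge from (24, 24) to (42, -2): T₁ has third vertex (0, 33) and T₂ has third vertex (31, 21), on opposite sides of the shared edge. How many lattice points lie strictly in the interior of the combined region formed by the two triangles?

290

The union is the simple quadrilateral with vertices (24, 24), (0, 33), (42, -2), (31, 21) in order.
Using the shoelace formula, 2A = |[24·33 − 0·24] + [0·(-2) − 42·33] + [42·21 − 31·(-2)] + [31·24 − 24·21]| = 590, so the area is 295.
Along each edge there are gcd(|Δx|,|Δy|)+1 lattice points, so counting each shared vertex once the boundary has gcd(24,9) + gcd(42,35) + gcd(11,23) + gcd(7,3) = 3+7+1+1 = 12.
By Pick's theorem I = A − B/2 + 1 = 295 − 12/2 + 1 = 290.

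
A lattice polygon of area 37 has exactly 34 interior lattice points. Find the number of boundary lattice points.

Pick's theorem gives A = I + B/2 − 1, so B = 2(A − I + 1) = 2(37 − 34 + 1) = 8.

8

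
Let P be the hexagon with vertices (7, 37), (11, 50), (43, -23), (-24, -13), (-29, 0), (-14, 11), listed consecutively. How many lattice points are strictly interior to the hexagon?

2429

Using the shoelace formula, 2A = |[7·50 − 11·37] + [11·(-23) − 43·50] + [43·(-13) − (-24)·(-23)] + [(-24)·0 − (-29)·(-13)] + [(-29)·11 − (-14)·0] + [(-14)·37 − 7·11]| = 4862, so the area is 2431.
Summing gcd(|Δx|,|Δy|) over the edges gives the boundary count: gcd(4,13) + gcd(32,73) + gcd(67,10) + gcd(5,13) + gcd(15,11) + gcd(21,26) = 1+1+1+1+1+1 = 6.
Pick's theorem gives I = A − B/2 + 1 = 2431 − 6/2 + 1 = 2429.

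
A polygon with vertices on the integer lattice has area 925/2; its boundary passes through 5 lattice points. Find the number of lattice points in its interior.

461

From Pick's theorem, I = A − B/2 + 1 = 925/2 − 5/2 + 1 = 461.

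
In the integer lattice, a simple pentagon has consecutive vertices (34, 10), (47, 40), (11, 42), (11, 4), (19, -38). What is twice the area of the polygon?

2994

By the shoelace formula, twice the signed area is |(34·40 − 47·10) + (47·42 − 11·40) + (11·4 − 11·42) + (11·(-38) − 19·4) + (19·10 − 34·(-38))| = 2994, so the area is 1497.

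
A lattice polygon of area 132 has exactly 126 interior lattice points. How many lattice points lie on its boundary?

14

Pick's theorem gives A = I + B/2 − 1, so B = 2(A − I + 1) = 2(132 − 126 + 1) = 14.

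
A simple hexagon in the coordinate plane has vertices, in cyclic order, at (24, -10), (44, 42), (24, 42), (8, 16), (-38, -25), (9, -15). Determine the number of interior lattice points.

1889

Using the shoelace formula, 2A = |[24·42 − 44·(-10)] + [44·42 − 24·42] + [24·16 − 8·42] + [8·(-25) − (-38)·16] + [(-38)·(-15) − 9·(-25)] + [9·(-10) − 24·(-15)]| = 3809, so the area is 3809/2.
The number of boundary lattice points is Σ gcd(|Δx|,|Δy|) = gcd(20,52) + gcd(20,0) + gcd(16,26) + gcd(46,41) + gcd(47,10) + gcd(15,5) = 4+20+2+1+1+5 = 33.
By Pick's theorem A = I + B/2 − 1, so I = 3809/2 − 33/2 + 1 = 1889.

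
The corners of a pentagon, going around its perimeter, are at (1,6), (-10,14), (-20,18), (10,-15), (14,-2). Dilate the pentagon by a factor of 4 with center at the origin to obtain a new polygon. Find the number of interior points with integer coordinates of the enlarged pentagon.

4545

Using the shoelace formula, 2A = |[1·14 − (-10)·6] + [(-10)·18 − (-20)·14] + [(-20)·(-15) − 10·18] + [10·(-2) − 14·(-15)] + [14·6 − 1·(-2)]| = 570, so the area is 285.
The number of boundary lattice points is Σ gcd(|Δx|,|Δy|) = gcd(11,8) + gcd(10,4) + gcd(30,33) + gcd(4,13) + gcd(13,8) = 1+2+3+1+1 = 8.
Scaling by 4 multiplies the area by 4² = 16 (so the new area is 4560) and multiplies the boundary lattice-point count by 4, giving 32.
By Pick's theorem, the interior count of the dilated polygon is 4560 − 32/2 + 1 = 4545.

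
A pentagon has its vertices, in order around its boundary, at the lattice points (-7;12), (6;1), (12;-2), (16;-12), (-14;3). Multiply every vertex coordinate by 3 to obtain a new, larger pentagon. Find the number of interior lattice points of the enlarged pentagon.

Using the shoelace formula, 2A = |[(-7)·1 − 6·12] + [6·(-2) − 12·1] + [12·(-12) − 16·(-2)] + [16·3 − (-14)·(-12)] + [(-14)·12 − (-7)·3]| = 482, so the area is 241.
Along each edge there are gcd(|Δx|,|Δy|)+1 lattice points, so counting each shared vertex once the boundary has gcd(13,11) + gcd(6,3) + gcd(4,10) + gcd(30,15) + gcd(7,9) = 1+3+2+15+1 = 22.
Scaling by 3 multiplies the area by 3² = 9 (so the new area is 2169) and multiplies the boundary lattice-point count by 3, giving 66.
By Pick's theorem, the interior count of the dilated polygon is 2169 − 66/2 + 1 = 2137.

2137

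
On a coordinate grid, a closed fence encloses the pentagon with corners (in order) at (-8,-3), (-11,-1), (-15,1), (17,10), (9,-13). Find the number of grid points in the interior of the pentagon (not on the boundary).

The shoelace formula gives twice the area as |((-8)·(-1) − (-11)·(-3)) + ((-11)·1 − (-15)·(-1)) + ((-15)·10 − 17·1) + (17·(-13) − 9·10) + (9·(-3) − (-8)·(-13))| = 660, so the area is 330.
Summing gcd(|Δx|,|Δy|) over the edges gives the boundary count: gcd(3,2) + gcd(4,2) + gcd(32,9) + gcd(8,23) + gcd(17,10) = 1+2+1+1+1 = 6.
Pick's theorem gives I = A − B/2 + 1 = 330 − 6/2 + 1 = 328.

328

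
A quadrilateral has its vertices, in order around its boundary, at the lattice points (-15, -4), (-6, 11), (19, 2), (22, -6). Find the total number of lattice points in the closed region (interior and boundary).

By the shoelace formula, twice the signed area is |((-15)·11 − (-6)·(-4)) + ((-6)·2 − 19·11) + (19·(-6) − 22·2) + (22·(-4) − (-15)·(-6))| = 746, so the area is 373.
The number of boundary lattice points is Σ gcd(|Δx|,|Δy|) = gcd(9,15) + gcd(25,9) + gcd(3,8) + gcd(37,2) = 3+1+1+1 = 6.
Pick's theorem gives I = A − B/2 + 1 = 373 − 6/2 + 1 = 371, so the closed region contains I + B = 371 + 6 = 377 lattice points.

377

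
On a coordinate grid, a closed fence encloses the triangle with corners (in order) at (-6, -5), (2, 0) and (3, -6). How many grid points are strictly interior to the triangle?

26

By the shoelace formula, twice the signed area is |[(-6)·0 − 2·(-5)] + [2·(-6) − 3·0] + [3·(-5) − (-6)·(-6)]| = 53, so the area is 53/2.
The number of boundary lattice points is Σ gcd(|Δx|,|Δy|) = gcd(8,5) + gcd(1,6) + gcd(9,1) = 1+1+1 = 3.
Pick's theorem gives I = A − B/2 + 1 = 53/2 − 3/2 + 1 = 26.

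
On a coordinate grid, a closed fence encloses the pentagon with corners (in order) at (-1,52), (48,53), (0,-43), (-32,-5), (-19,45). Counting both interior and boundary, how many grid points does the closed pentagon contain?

4261

The shoelace formula gives twice the area as |((-1)·53 − 48·52) + (48·(-43) − 0·53) + (0·(-5) − (-32)·(-43)) + ((-32)·45 − (-19)·(-5)) + ((-19)·52 − (-1)·45)| = 8467, so the area is 8467/2.
Along each edge there are gcd(|Δx|,|Δy|)+1 lattice points, so counting each shared vertex once the boundary has gcd(49,1) + gcd(48,96) + gcd(32,38) + gcd(13,50) + gcd(18,7) = 1+48+2+1+1 = 53.
Pick's theorem gives I = A − B/2 + 1 = 8467/2 − 53/2 + 1 = 4208, so the closed region contains I + B = 4208 + 53 = 4261 lattice points.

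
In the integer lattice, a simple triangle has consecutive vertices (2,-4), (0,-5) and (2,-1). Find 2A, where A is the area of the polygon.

6

By the shoelace formula, twice the signed area is |(2·(-5) − 0·(-4)) + (0·(-1) − 2·(-5)) + (2·(-4) − 2·(-1))| = 6, so the area is 3.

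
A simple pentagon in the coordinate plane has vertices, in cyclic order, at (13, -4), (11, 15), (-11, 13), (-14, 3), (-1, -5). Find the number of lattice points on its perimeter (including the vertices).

6

The number of boundary lattice points is Σ gcd(|Δx|,|Δy|) = gcd(2,19) + gcd(22,2) + gcd(3,10) + gcd(13,8) + gcd(14,1) = 1+2+1+1+1 = 6.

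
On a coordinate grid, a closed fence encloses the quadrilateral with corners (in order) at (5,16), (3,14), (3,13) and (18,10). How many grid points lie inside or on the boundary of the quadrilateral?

The shoelace formula gives twice the area as |[5·14 − 3·16] + [3·13 − 3·14] + [3·10 − 18·13] + [18·16 − 5·10]| = 53, so the area is 53/2.
Summing gcd(|Δx|,|Δy|) over the edges gives the boundary count: gcd(2,2) + gcd(0,1) + gcd(15,3) + gcd(13,6) = 2+1+3+1 = 7.
Pick's theorem gives I = A − B/2 + 1 = 53/2 − 7/2 + 1 = 24, so the closed region contains I + B = 24 + 7 = 31 lattice points.

31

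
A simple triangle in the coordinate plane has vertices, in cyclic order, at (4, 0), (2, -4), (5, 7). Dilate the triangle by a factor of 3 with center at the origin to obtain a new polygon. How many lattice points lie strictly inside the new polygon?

Using the shoelace formula, 2A = |(4·(-4) − 2·0) + (2·7 − 5·(-4)) + (5·0 − 4·7)| = 10, so the area is 5.
The number of boundary lattice points is Σ gcd(|Δx|,|Δy|) = gcd(2,4) + gcd(3,11) + gcd(1,7) = 2+1+1 = 4.
Scaling by 3 multiplies the area by 3² = 9 (so the new area is 45) and multiplies the boundary lattice-point count by 3, giving 12.
By Pick's theorem, the interior count of the dilated polygon is 45 − 12/2 + 1 = 40.

40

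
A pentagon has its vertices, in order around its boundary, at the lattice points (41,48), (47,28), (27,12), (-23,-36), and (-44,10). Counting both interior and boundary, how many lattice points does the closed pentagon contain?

3172

The shoelace formula gives twice the area as |[41·28 − 47·48] + [47·12 − 27·28] + [27·(-36) − (-23)·12] + [(-23)·10 − (-44)·(-36)] + [(-44)·48 − 41·10]| = 6332, so the area is 3166.
Summing gcd(|Δx|,|Δy|) over the edges gives the boundary count: gcd(6,20) + gcd(20,16) + gcd(50,48) + gcd(21,46) + gcd(85,38) = 2+4+2+1+1 = 10.
Pick's theorem gives I = A − B/2 + 1 = 3166 − 10/2 + 1 = 3162, so the closed region contains I + B = 3162 + 10 = 3172 lattice points.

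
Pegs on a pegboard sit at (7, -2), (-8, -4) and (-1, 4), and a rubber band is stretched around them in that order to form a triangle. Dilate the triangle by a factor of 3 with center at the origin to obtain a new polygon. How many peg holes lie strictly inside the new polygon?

Using the shoelace formula, 2A = |(7·(-4) − (-8)·(-2)) + ((-8)·4 − (-1)·(-4)) + ((-1)·(-2) − 7·4)| = 106, so the area is 53.
The number of boundary lattice points is Σ gcd(|Δx|,|Δy|) = gcd(15,2) + gcd(7,8) + gcd(8,6) = 1+1+2 = 4.
Scaling by 3 multiplies the area by 3² = 9 (so the new area is 477) and multiplies the boundary lattice-point count by 3, giving 12.
By Pick's theorem, the interior count of the dilated polygon is 477 − 12/2 + 1 = 472.

472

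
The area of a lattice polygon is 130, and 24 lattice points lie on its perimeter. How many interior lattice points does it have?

From Pick's theorem, I = A − B/2 + 1 = 130 − 24/2 + 1 = 119.

119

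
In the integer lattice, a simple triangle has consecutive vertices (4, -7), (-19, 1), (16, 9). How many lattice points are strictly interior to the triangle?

230

The shoelace formula gives twice the area as |(4·1 − (-19)·(-7)) + ((-19)·9 − 16·1) + (16·(-7) − 4·9)| = 464, so the area is 232.
Along each edge there are gcd(|Δx|,|Δy|)+1 lattice points, so counting each shared vertex once the boundary has gcd(23,8) + gcd(35,8) + gcd(12,16) = 1+1+4 = 6.
By Pick's theorem A = I + B/2 − 1, so I = 232 − 6/2 + 1 = 230.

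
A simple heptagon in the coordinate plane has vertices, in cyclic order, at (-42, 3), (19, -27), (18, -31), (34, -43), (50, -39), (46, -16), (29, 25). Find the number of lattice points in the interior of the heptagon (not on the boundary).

The shoelace formula gives twice the area as |[(-42)·(-27) − 19·3] + [19·(-31) − 18·(-27)] + [18·(-43) − 34·(-31)] + [34·(-39) − 50·(-43)] + [50·(-16) − 46·(-39)] + [46·25 − 29·(-16)] + [29·3 − (-42)·25]| = 5823, so the area is 5823/2.
The number of boundary lattice points is Σ gcd(|Δx|,|Δy|) = gcd(61,30) + gcd(1,4) + gcd(16,12) + gcd(16,4) + gcd(4,23) + gcd(17,41) + gcd(71,22) = 1+1+4+4+1+1+1 = 13.
Pick's theorem gives I = A − B/2 + 1 = 5823/2 − 13/2 + 1 = 2906.

2906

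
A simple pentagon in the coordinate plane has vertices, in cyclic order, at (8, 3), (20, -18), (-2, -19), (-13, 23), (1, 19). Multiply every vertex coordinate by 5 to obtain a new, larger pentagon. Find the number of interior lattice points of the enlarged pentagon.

Using the shoelace formula, 2A = |(8·(-18) − 20·3) + (20·(-19) − (-2)·(-18)) + ((-2)·23 − (-13)·(-19)) + ((-13)·19 − 1·23) + (1·3 − 8·19)| = 1332, so the area is 666.
Along each edge there are gcd(|Δx|,|Δy|)+1 lattice points, so counting each shared vertex once the boundary has gcd(12,21) + gcd(22,1) + gcd(11,42) + gcd(14,4) + gcd(7,16) = 3+1+1+2+1 = 8.
Scaling by 5 multiplies the area by 5² = 25 (so the new area is 16650) and multiplies the boundary lattice-point count by 5, giving 40.
By Pick's theorem, the interior count of the dilated polygon is 16650 − 40/2 + 1 = 16631.

16631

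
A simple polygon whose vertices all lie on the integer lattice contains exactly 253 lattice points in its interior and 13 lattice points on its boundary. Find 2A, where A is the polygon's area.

By Pick's theorem, A = I + B/2 − 1 = 253 + 13/2 − 1 = 517/2.
Hence 2A = 517.

517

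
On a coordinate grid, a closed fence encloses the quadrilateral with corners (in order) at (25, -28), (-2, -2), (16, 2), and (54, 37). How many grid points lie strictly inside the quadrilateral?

By the shoelace formula, twice the signed area is |[25·(-2) − (-2)·(-28)] + [(-2)·2 − 16·(-2)] + [16·37 − 54·2] + [54·(-28) − 25·37]| = 2031, so the area is 1015.5.
Along each edge there are gcd(|Δx|,|Δy|)+1 lattice points, so counting each shared vertex once the boundary has gcd(27,26) + gcd(18,4) + gcd(38,35) + gcd(29,65) = 1+2+1+1 = 5.
By Pick's theorem A = I + B/2 − 1, so I = 1015.5 − 5/2 + 1 = 1014.

1014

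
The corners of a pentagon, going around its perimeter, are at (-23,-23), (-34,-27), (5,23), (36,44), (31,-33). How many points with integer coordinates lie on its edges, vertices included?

6

The number of boundary lattice points is Σ gcd(|Δx|,|Δy|) = gcd(11,4) + gcd(39,50) + gcd(31,21) + gcd(5,77) + gcd(54,10) = 1+1+1+1+2 = 6.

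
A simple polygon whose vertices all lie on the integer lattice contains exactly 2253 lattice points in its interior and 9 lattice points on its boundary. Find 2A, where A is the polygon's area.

4513

Pick's theorem states A = I + B/2 − 1, so A = 2253 + 9/2 − 1 = 4513/2.
Hence 2A = 4513.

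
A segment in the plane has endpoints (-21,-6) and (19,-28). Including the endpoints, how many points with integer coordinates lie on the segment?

The number of lattice points on a segment between lattice points is gcd(|Δx|,|Δy|) + 1 = gcd(40,22) + 1 = 2 + 1 = 3.

3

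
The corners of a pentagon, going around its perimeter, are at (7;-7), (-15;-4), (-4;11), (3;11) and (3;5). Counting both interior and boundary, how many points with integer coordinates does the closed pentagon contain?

243

By the shoelace formula, twice the signed area is |(7·(-4) − (-15)·(-7)) + ((-15)·11 − (-4)·(-4)) + ((-4)·11 − 3·11) + (3·5 − 3·11) + (3·(-7) − 7·5)| = 465, so the area is 232.5.
The number of boundary lattice points is Σ gcd(|Δx|,|Δy|) = gcd(22,3) + gcd(11,15) + gcd(7,0) + gcd(0,6) + gcd(4,12) = 1+1+7+6+4 = 19.
Pick's theorem gives I = A − B/2 + 1 = 232.5 − 19/2 + 1 = 224, so the closed region contains I + B = 224 + 19 = 243 lattice points.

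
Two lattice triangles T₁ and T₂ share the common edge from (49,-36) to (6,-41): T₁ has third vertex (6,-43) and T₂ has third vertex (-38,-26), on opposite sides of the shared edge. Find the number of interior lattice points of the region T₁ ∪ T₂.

The union is the simple quadrilateral with vertices (49,-36), (6,-43), (6,-41), (-38,-26) in order.
By the shoelace formula, twice the signed area is |(49·(-43) − 6·(-36)) + (6·(-41) − 6·(-43)) + (6·(-26) − (-38)·(-41)) + ((-38)·(-36) − 49·(-26))| = 951, so the area is 951/2.
Along each edge there are gcd(|Δx|,|Δy|)+1 lattice points, so counting each shared vertex once the boundary has gcd(43,7) + gcd(0,2) + gcd(44,15) + gcd(87,10) = 1+2+1+1 = 5.
By Pick's theorem I = A − B/2 + 1 = 951/2 − 5/2 + 1 = 474.

474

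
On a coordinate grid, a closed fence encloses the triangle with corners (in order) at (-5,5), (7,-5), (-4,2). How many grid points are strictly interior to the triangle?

The shoelace formula gives twice the area as |[(-5)·(-5) − 7·5] + [7·2 − (-4)·(-5)] + [(-4)·5 − (-5)·2]| = 26, so the area is 13.
Along each edge there are gcd(|Δx|,|Δy|)+1 lattice points, so counting each shared vertex once the boundary has gcd(12,10) + gcd(11,7) + gcd(1,3) = 2+1+1 = 4.
By Pick's theorem A = I + B/2 − 1, so I = 13 − 4/2 + 1 = 12.

12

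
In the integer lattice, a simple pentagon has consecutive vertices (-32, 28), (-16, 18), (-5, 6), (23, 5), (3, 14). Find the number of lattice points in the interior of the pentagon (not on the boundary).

266

By the shoelace formula, twice the signed area is |((-32)·18 − (-16)·28) + ((-16)·6 − (-5)·18) + ((-5)·5 − 23·6) + (23·14 − 3·5) + (3·28 − (-32)·14)| = 542, so the area is 271.
Summing gcd(|Δx|,|Δy|) over the edges gives the boundary count: gcd(16,10) + gcd(11,12) + gcd(28,1) + gcd(20,9) + gcd(35,14) = 2+1+1+1+7 = 12.
Pick's theorem gives I = A − B/2 + 1 = 271 − 12/2 + 1 = 266.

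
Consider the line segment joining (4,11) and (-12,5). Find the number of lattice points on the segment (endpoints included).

3

The number of lattice points on a segment between lattice points is gcd(|Δx|,|Δy|) + 1 = gcd(16,6) + 1 = 2 + 1 = 3.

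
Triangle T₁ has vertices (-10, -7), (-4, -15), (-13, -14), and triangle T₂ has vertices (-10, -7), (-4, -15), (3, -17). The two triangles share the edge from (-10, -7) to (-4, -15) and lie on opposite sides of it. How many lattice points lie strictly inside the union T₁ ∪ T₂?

54

The union is the simple quadrilateral with vertices (-10, -7), (-13, -14), (-4, -15), (3, -17) in order.
By the shoelace formula, twice the signed area is |[(-10)·(-14) − (-13)·(-7)] + [(-13)·(-15) − (-4)·(-14)] + [(-4)·(-17) − 3·(-15)] + [3·(-7) − (-10)·(-17)]| = 110, so the area is 55.
Summing gcd(|Δx|,|Δy|) over the edges gives the boundary count: gcd(3,7) + gcd(9,1) + gcd(7,2) + gcd(13,10) = 1+1+1+1 = 4.
By Pick's theorem I = A − B/2 + 1 = 55 − 4/2 + 1 = 54.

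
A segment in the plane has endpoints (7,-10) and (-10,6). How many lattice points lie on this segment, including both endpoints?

The number of lattice points on a segment between lattice points is gcd(|Δx|,|Δy|) + 1 = gcd(17,16) + 1 = 1 + 1 = 2.

2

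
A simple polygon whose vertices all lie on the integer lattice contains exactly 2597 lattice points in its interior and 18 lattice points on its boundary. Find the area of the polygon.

By Pick's theorem, A = I + B/2 − 1 = 2597 + 18/2 − 1 = 2605.

2605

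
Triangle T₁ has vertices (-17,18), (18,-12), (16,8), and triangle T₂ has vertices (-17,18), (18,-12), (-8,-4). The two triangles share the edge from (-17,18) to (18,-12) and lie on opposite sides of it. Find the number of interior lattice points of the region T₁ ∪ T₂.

568

The union is the simple quadrilateral with vertices (-17,18), (16,8), (18,-12), (-8,-4) in order.
The shoelace formula gives twice the area as |((-17)·8 − 16·18) + (16·(-12) − 18·8) + (18·(-4) − (-8)·(-12)) + ((-8)·18 − (-17)·(-4))| = 1140, so the area is 570.
The number of boundary lattice points is Σ gcd(|Δx|,|Δy|) = gcd(33,10) + gcd(2,20) + gcd(26,8) + gcd(9,22) = 1+2+2+1 = 6.
By Pick's theorem I = A − B/2 + 1 = 570 − 6/2 + 1 = 568.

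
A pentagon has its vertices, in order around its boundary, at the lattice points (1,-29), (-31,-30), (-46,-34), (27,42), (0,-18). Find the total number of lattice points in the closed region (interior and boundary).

1373

Using the shoelace formula, 2A = |(1·(-30) − (-31)·(-29)) + ((-31)·(-34) − (-46)·(-30)) + ((-46)·42 − 27·(-34)) + (27·(-18) − 0·42) + (0·(-29) − 1·(-18))| = 2737, so the area is 2737/2.
Along each edge there are gcd(|Δx|,|Δy|)+1 lattice points, so counting each shared vertex once the boundary has gcd(32,1) + gcd(15,4) + gcd(73,76) + gcd(27,60) + gcd(1,11) = 1+1+1+3+1 = 7.
Pick's theorem gives I = A − B/2 + 1 = 2737/2 − 7/2 + 1 = 1366, so the closed region contains I + B = 1366 + 7 = 1373 lattice points.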